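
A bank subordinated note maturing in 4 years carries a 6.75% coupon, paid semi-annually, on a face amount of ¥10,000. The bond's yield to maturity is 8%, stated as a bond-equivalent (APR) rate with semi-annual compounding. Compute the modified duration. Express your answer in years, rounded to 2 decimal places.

3.42 years

Periodic yield y = 0.04. First find Macaulay duration:
  t   CF        PV=CF/(1+0.04)^t    t·PV
  1       337.50       324.5192       324.5192
  2       337.50       312.0377       624.0754
  3       337.50       300.0363       900.1088
  4       337.50       288.4964     1,153.9857
  5       337.50       277.4004     1,387.0020
  6       337.50       266.7312     1,600.3869
  7       337.50       256.4723     1,795.3058
  8    10,337.50     7,553.5100    60,428.0800
  Σ                  9,579.2034    68,213.4638
P = 9,579.2034; Macaulay duration = 68,213.4638 / 9,579.2034 = 7.12100 half-year periods = 3.56050 years.
Modified duration = D_Mac / (1 + y) = 3.56050 / 1.04 = 3.42356 years.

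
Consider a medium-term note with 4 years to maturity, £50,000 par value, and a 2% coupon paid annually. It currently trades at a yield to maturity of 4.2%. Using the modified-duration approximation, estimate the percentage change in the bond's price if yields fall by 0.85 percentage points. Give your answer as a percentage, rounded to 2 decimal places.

Periodic yield y = 0.042. Modified duration first:
  t   CF        PV=CF/(1+0.042)^t    t·PV
  1     1,000.00       959.6929       959.6929
  2     1,000.00       921.0105     1,842.0209
  3     1,000.00       883.8872     2,651.6616
  4    51,000.00    43,261.2735   173,045.0942
  Σ                 46,025.8641   178,498.4696
P = 46,025.8641; D_Mac = 3.87822 yrs; D_mod = 3.87822/(1+0.042) = 3.72190 yrs.
ΔP/P ≈ -D_mod · Δy = -3.72190 × (-0.0085) = +0.031636 = +3.1636%.

+3.16%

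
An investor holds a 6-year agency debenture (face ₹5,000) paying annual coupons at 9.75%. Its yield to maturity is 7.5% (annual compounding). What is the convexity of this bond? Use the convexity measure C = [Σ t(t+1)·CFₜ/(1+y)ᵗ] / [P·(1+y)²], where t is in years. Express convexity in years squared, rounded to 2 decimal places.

With y = 0.075:
  t   CF        PV=CF/(1+0.075)^t    t·PV        t(t+1)·PV
  1       487.50       453.4884       453.4884         906.9767
  2       487.50       421.8496       843.6993       2,531.0979
  3       487.50       392.4183     1,177.2548       4,709.0193
  4       487.50       365.0403     1,460.1610       7,300.8052
  5       487.50       339.5723     1,697.8617      10,187.1700
  6     5,487.50     3,555.6888    21,334.1330     149,338.9310
  Σ                  5,528.0577    26,966.5982     174,974.0001
P = 5,528.0577.
Convexity = Σ t(t+1)·PV / [P·(1+y)²] = 174,974.0001 / (5,528.0577 × 1.155625) = 27.38949.

27.39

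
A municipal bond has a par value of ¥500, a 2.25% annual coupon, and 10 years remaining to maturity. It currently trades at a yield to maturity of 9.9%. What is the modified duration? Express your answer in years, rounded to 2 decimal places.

Periodic yield y = 0.099. First find Macaulay duration:
  t   CF        PV=CF/(1+0.099)^t    t·PV
  1        11.25        10.2366        10.2366
  2        11.25         9.3144        18.6289
  3        11.25         8.4754        25.4262
  4        11.25         7.7119        30.8476
  5        11.25         7.0172        35.0860
  6        11.25         6.3851        38.3105
  7        11.25         5.8099        40.6693
  8        11.25         5.2865        42.2923
  9        11.25         4.8103        43.2928
  10      511.25       198.9099     1,989.0990
  Σ                    263.9572     2,273.8891
P = 263.9572; Macaulay duration = 2,273.8891 / 263.9572 = 8.61461 years.
Modified duration = D_Mac / (1 + y) = 8.61461 / 1.099 = 7.83859 years.

7.84 years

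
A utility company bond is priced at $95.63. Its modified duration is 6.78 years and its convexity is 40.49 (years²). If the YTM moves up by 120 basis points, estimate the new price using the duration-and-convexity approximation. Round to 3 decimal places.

Duration effect: -D_mod·Δy = -6.78 × (+0.012) = -0.081360
Convexity effect: ½·C·(Δy)² = 0.5 × 40.49 × (0.012)² = +0.00291528
ΔP/P ≈ -0.081360 + 0.00291528 = -0.07844472
New price ≈ 95.63 × (1 - 0.07844472) = 88.1283314264.

$88.128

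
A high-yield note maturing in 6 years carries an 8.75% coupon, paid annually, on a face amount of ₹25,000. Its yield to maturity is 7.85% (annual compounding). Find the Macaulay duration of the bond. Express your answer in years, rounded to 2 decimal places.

4.94 years

Periodic yield y = 0.0785. Discount each cash flow and weight by its year:
  t   CF        PV=CF/(1+0.0785)^t    t·PV
  1     2,187.50     2,028.2800     2,028.2800
  2     2,187.50     1,880.6491     3,761.2981
  3     2,187.50     1,743.7636     5,231.2909
  4     2,187.50     1,616.8416     6,467.3662
  5     2,187.50     1,499.1577     7,495.7884
  6    27,187.50    17,276.2062   103,657.2369
  Σ                 26,044.8981   128,641.2606
Price P = Σ PV = 26,044.8981.
Macaulay duration = Σ(t·PV) / P = 128,641.2606 / 26,044.8981 = 4.93921 years.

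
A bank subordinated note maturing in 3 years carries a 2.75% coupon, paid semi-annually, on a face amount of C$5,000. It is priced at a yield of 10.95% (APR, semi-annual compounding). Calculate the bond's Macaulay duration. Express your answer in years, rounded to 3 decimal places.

Periodic yield y = 0.05475. Discount each cash flow and weight by its period:
  t   CF        PV=CF/(1+0.05475)^t    t·PV
  1        68.75        65.1813        65.1813
  2        68.75        61.7979       123.5958
  3        68.75        58.5901       175.7702
  4        68.75        55.5488       222.1951
  5        68.75        52.6654       263.3268
  6     5,068.75     3,681.3208    22,087.9249
  Σ                  3,975.1043    22,937.9942
Price P = Σ PV = 3,975.1043.
Macaulay duration = Σ(t·PV) / P = 22,937.9942 / 3,975.1043 = 5.77041 half-year periods.
In years: 5.77041 / 2 = 2.88521 years.

2.885 years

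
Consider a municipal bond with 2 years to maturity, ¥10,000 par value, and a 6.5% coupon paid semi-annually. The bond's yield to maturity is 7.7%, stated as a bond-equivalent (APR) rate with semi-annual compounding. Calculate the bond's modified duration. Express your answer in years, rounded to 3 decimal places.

Periodic yield y = 0.0385. First find Macaulay duration:
  t   CF        PV=CF/(1+0.0385)^t    t·PV
  1       325.00       312.9514       312.9514
  2       325.00       301.3494       602.6988
  3       325.00       290.1776       870.5327
  4    10,325.00     8,876.9558    35,507.8232
  Σ                  9,781.4342    37,294.0061
P = 9,781.4342; Macaulay duration = 37,294.0061 / 9,781.4342 = 3.81273 half-year periods = 1.90637 years.
Modified duration = D_Mac / (1 + y) = 1.90637 / 1.0385 = 1.83569 years.

1.836 years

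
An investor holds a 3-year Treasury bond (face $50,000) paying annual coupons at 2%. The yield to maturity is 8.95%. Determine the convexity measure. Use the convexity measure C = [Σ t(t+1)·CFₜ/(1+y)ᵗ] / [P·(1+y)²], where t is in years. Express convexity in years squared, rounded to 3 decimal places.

9.818

With y = 0.0895:
  t   CF        PV=CF/(1+0.0895)^t    t·PV        t(t+1)·PV
  1     1,000.00       917.8522       917.8522       1,835.7045
  2     1,000.00       842.4527     1,684.9054       5,054.7163
  3    51,000.00    39,435.6018   118,306.8053     473,227.2212
  Σ                 41,195.9067   120,909.5630     480,117.6419
P = 41,195.9067.
Convexity = Σ t(t+1)·PV / [P·(1+y)²] = 480,117.6419 / (41,195.9067 × 1.187010) = 9.81836.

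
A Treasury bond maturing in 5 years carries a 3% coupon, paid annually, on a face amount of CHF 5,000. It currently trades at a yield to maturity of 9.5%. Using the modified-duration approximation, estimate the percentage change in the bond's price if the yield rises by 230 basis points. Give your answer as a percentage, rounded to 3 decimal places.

-9.799%

Periodic yield y = 0.095. Modified duration first:
  t   CF        PV=CF/(1+0.095)^t    t·PV
  1       150.00       136.9863       136.9863
  2       150.00       125.1016       250.2033
  3       150.00       114.2481       342.7442
  4       150.00       104.3361       417.3446
  5     5,150.00     3,271.4225    16,357.1124
  Σ                  3,752.0946    17,504.3908
P = 3,752.0946; D_Mac = 4.66523 yrs; D_mod = 4.66523/(1+0.095) = 4.26049 yrs.
ΔP/P ≈ -D_mod · Δy = -4.26049 × (+0.023) = -0.097991 = -9.7991%.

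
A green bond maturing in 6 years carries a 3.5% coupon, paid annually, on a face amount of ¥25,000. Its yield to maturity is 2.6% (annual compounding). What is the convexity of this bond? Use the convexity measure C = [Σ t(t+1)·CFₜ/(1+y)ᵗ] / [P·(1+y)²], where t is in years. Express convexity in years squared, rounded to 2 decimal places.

35.74

With y = 0.026:
  t   CF        PV=CF/(1+0.026)^t    t·PV        t(t+1)·PV
  1       875.00       852.8265       852.8265       1,705.6530
  2       875.00       831.2149     1,662.4298       4,987.2895
  3       875.00       810.1510     2,430.4530       9,721.8120
  4       875.00       789.6209     3,158.4834      15,792.4171
  5       875.00       769.6110     3,848.0548      23,088.3291
  6    25,875.00    22,181.7698   133,090.6188     931,634.3314
  Σ                 26,235.1940   145,042.8664     986,929.8321
P = 26,235.1940.
Convexity = Σ t(t+1)·PV / [P·(1+y)²] = 986,929.8321 / (26,235.1940 × 1.052676) = 35.73611.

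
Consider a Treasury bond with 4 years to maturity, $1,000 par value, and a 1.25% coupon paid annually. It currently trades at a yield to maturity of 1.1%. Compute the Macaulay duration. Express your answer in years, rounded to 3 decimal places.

Periodic yield y = 0.011. Discount each cash flow and weight by its year:
  t   CF        PV=CF/(1+0.011)^t    t·PV
  1        12.50        12.3640        12.3640
  2        12.50        12.2295        24.4589
  3        12.50        12.0964        36.2892
  4     1,012.50       969.1487     3,876.5947
  Σ                  1,005.8386     3,949.7069
Price P = Σ PV = 1,005.8386.
Macaulay duration = Σ(t·PV) / P = 3,949.7069 / 1,005.8386 = 3.92678 years.

3.927 years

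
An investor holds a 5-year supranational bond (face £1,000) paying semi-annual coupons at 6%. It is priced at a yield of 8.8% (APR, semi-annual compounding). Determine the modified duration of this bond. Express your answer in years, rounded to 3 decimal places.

Periodic yield y = 0.044. First find Macaulay duration:
  t   CF        PV=CF/(1+0.044)^t    t·PV
  1        30.00        28.7356        28.7356
  2        30.00        27.5246        55.0491
  3        30.00        26.3645        79.0935
  4        30.00        25.2534       101.0135
  5        30.00        24.1890       120.9452
  6        30.00        23.1696       139.0175
  7        30.00        22.1931       155.3516
  8        30.00        21.2577       170.0620
  9        30.00        20.3618       183.2565
  10    1,030.00       669.6259     6,696.2589
  Σ                    888.6753     7,728.7835
P = 888.6753; Macaulay duration = 7,728.7835 / 888.6753 = 8.69697 half-year periods = 4.34849 years.
Modified duration = D_Mac / (1 + y) = 4.34849 / 1.044 = 4.16522 years.

4.165 years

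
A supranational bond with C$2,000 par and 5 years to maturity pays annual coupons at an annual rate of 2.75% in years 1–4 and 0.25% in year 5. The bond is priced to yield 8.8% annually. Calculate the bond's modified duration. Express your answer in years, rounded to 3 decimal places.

4.309 years

Periodic yield y = 0.088. First find Macaulay duration:
  t   CF        PV=CF/(1+0.088)^t    t·PV
  1        55.00        50.5515        50.5515
  2        55.00        46.4627        92.9255
  3        55.00        42.7047       128.1142
  4        55.00        39.2507       157.0027
  5     2,005.00     1,315.1337     6,575.6684
  Σ                  1,494.1033     7,004.2623
P = 1,494.1033; Macaulay duration = 7,004.2623 / 1,494.1033 = 4.68794 years.
Modified duration = D_Mac / (1 + y) = 4.68794 / 1.088 = 4.30877 years.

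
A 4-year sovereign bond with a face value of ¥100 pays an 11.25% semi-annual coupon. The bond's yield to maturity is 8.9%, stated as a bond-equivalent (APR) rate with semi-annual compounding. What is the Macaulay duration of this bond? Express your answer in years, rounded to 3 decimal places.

3.357 years

Periodic yield y = 0.0445. Discount each cash flow and weight by its period:
  t   CF        PV=CF/(1+0.0445)^t    t·PV
  1        5.625         5.3854         5.3854
  2        5.625         5.1559        10.3118
  3        5.625         4.9363        14.8088
  4        5.625         4.7259        18.9038
  5        5.625         4.5246        22.6230
  6        5.625         4.3318        25.9910
  7        5.625         4.1473        29.0310
  8      105.625        74.5588       596.4708
  Σ                    107.7660       723.5254
Price P = Σ PV = 107.7660.
Macaulay duration = Σ(t·PV) / P = 723.5254 / 107.7660 = 6.71385 half-year periods.
In years: 6.71385 / 2 = 3.35693 years.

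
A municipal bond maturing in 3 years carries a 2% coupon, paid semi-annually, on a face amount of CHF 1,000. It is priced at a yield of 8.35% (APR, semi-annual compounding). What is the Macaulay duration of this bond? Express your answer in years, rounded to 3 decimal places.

2.918 years

Periodic yield y = 0.04175. Discount each cash flow and weight by its period:
  t   CF        PV=CF/(1+0.04175)^t    t·PV
  1        10.00         9.5992         9.5992
  2        10.00         9.2145        18.4291
  3        10.00         8.8452        26.5357
  4        10.00         8.4907        33.9630
  5        10.00         8.1505        40.7523
  6     1,010.00       790.2060     4,741.2360
  Σ                    834.5062     4,870.5153
Price P = Σ PV = 834.5062.
Macaulay duration = Σ(t·PV) / P = 4,870.5153 / 834.5062 = 5.83640 half-year periods.
In years: 5.83640 / 2 = 2.91820 years.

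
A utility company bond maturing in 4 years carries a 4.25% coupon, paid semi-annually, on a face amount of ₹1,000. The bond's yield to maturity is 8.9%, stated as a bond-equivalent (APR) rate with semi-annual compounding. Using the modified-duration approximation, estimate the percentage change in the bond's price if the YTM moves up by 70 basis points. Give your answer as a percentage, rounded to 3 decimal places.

Periodic yield y = 0.0445. Modified duration first:
  t   CF        PV=CF/(1+0.0445)^t    t·PV
  1        21.25        20.3447        20.3447
  2        21.25        19.4779        38.9558
  3        21.25        18.6481        55.9442
  4        21.25        17.8536        71.4143
  5        21.25        17.0929        85.4647
  6        21.25        16.3647        98.1882
  7        21.25        15.6675       109.6725
  8     1,021.25       720.8826     5,767.0604
  Σ                    846.3319     6,247.0448
P = 846.3319; D_Mac = 7.38132 half-year periods = 3.69066 yrs; D_mod = 3.69066/(1+0.0445) = 3.53342 yrs.
ΔP/P ≈ -D_mod · Δy = -3.53342 × (+0.007) = -0.024734 = -2.4734%.

-2.473%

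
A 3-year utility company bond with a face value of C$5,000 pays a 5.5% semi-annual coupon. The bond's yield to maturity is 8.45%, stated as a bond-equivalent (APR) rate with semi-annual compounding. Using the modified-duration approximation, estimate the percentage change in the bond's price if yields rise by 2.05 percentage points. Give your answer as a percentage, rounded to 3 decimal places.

Periodic yield y = 0.04225. Modified duration first:
  t   CF        PV=CF/(1+0.04225)^t    t·PV
  1       137.50       131.9261       131.9261
  2       137.50       126.5782       253.1564
  3       137.50       121.4471       364.3412
  4       137.50       116.5239       466.0957
  5       137.50       111.8004       559.0018
  6     5,137.50     4,007.9326    24,047.5957
  Σ                  4,616.2083    25,822.1169
P = 4,616.2083; D_Mac = 5.59379 half-year periods = 2.79690 yrs; D_mod = 2.79690/(1+0.04225) = 2.68352 yrs.
ΔP/P ≈ -D_mod · Δy = -2.68352 × (+0.0205) = -0.055012 = -5.5012%.

-5.501%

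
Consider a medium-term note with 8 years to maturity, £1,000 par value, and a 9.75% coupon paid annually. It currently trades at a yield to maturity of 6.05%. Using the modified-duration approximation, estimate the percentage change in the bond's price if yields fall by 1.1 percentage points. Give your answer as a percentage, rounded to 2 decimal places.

+6.36%

Periodic yield y = 0.0605. Modified duration first:
  t   CF        PV=CF/(1+0.0605)^t    t·PV
  1        97.50        91.9378        91.9378
  2        97.50        86.6928       173.3857
  3        97.50        81.7471       245.2414
  4        97.50        77.0836       308.3344
  5        97.50        72.6861       363.4304
  6        97.50        68.5394       411.2367
  7        97.50        64.6294       452.4056
  8     1,097.50       685.9922     5,487.9372
  Σ                  1,229.3084     7,533.9091
P = 1,229.3084; D_Mac = 6.12858 yrs; D_mod = 6.12858/(1+0.0605) = 5.77895 yrs.
ΔP/P ≈ -D_mod · Δy = -5.77895 × (-0.011) = +0.063568 = +6.3568%.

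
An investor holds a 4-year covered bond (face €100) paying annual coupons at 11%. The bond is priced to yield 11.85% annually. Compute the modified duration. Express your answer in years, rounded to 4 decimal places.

Periodic yield y = 0.1185. First find Macaulay duration:
  t   CF        PV=CF/(1+0.1185)^t    t·PV
  1        11.00         9.8346         9.8346
  2        11.00         8.7927        17.5853
  3        11.00         7.8611        23.5834
  4       111.00        70.9217       283.6867
  Σ                     97.4101       334.6900
P = 97.4101; Macaulay duration = 334.6900 / 97.4101 = 3.43589 years.
Modified duration = D_Mac / (1 + y) = 3.43589 / 1.1185 = 3.07187 years.

3.0719 years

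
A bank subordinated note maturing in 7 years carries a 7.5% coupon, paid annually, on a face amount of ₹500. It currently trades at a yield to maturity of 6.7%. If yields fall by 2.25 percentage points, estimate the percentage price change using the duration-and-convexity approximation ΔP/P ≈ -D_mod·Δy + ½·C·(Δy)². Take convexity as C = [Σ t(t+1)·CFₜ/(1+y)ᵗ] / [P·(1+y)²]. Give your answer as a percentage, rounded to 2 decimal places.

With y = 0.067:
  t   CF        PV=CF/(1+0.067)^t    t·PV        t(t+1)·PV
  1        37.50        35.1453        35.1453          70.2905
  2        37.50        32.9384        65.8768         197.6304
  3        37.50        30.8701        92.6103         370.4412
  4        37.50        28.9317       115.7267         578.6335
  5        37.50        27.1150       135.5749         813.4492
  6        37.50        25.4123       152.4741       1,067.3185
  7       537.50       341.3717     2,389.6020      19,116.8160
  Σ                    521.7845     2,987.0100      22,214.5793
P = 521.7845; D_Mac = 5.72461 yrs; D_mod = 5.36514 yrs; C = 37.39539.
Duration effect: -5.36514 × (-0.0225) = +0.120716
Convexity effect: 0.5 × 37.39539 × (-0.0225)² = +0.0094657
ΔP/P ≈ +0.120716 + 0.0094657 = +0.130181 = +13.0181%.

+13.02%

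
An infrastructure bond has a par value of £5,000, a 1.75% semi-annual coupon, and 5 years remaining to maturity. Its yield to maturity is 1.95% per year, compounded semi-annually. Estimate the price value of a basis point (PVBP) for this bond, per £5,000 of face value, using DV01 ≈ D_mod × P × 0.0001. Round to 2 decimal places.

Periodic yield y = 0.00975.
  t   CF        PV=CF/(1+0.00975)^t    t·PV
  1        43.75        43.3276        43.3276
  2        43.75        42.9092        85.8184
  3        43.75        42.4949       127.4846
  4        43.75        42.0845       168.3382
  5        43.75        41.6782       208.3909
  6        43.75        41.2757       247.6545
  7        43.75        40.8772       286.1403
  8        43.75        40.4825       323.8599
  9        43.75        40.0916       360.8243
  10    5,043.75     4,577.3586    45,773.5856
  Σ                  4,952.5799    47,625.4242
P = 4,952.5799; D_Mac = 9.61629 half-year periods = 4.80814 yrs; D_mod = 4.76172 yrs.
DV01 ≈ 4.76172 × 4,952.5799 × 0.0001 = 2.358278.

£2.36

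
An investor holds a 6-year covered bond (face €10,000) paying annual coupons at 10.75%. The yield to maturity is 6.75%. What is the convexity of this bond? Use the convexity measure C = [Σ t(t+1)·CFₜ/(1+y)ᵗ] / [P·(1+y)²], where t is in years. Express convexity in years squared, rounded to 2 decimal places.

With y = 0.0675:
  t   CF        PV=CF/(1+0.0675)^t    t·PV        t(t+1)·PV
  1     1,075.00     1,007.0258     1,007.0258       2,014.0515
  2     1,075.00       943.3497     1,886.6993       5,660.0980
  3     1,075.00       883.6999     2,651.0997      10,604.3990
  4     1,075.00       827.8219     3,311.2877      16,556.4387
  5     1,075.00       775.4772     3,877.3861      23,264.3167
  6    11,075.00     7,484.0457    44,904.2744     314,329.9208
  Σ                 11,921.4202    57,637.7731     372,429.2246
P = 11,921.4202.
Convexity = Σ t(t+1)·PV / [P·(1+y)²] = 372,429.2246 / (11,921.4202 × 1.139556) = 27.41448.

27.41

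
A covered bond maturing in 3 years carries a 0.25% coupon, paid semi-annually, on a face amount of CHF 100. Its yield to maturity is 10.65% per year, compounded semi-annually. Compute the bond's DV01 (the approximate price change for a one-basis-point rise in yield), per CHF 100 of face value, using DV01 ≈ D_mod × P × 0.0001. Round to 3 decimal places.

CHF 0.021

Periodic yield y = 0.05325.
  t   CF        PV=CF/(1+0.05325)^t    t·PV
  1        0.125         0.1187         0.1187
  2        0.125         0.1127         0.2254
  3        0.125         0.1070         0.3209
  4        0.125         0.1016         0.4063
  5        0.125         0.0964         0.4822
  6      100.125        73.3422       440.0530
  Σ                     73.8785       441.6065
P = 73.8785; D_Mac = 5.97747 half-year periods = 2.98873 yrs; D_mod = 2.83763 yrs.
DV01 ≈ 2.83763 × 73.8785 × 0.0001 = 0.020964.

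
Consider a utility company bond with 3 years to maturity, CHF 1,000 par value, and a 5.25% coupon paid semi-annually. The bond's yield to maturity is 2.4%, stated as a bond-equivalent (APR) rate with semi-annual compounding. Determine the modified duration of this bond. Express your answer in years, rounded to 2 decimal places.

Periodic yield y = 0.012. First find Macaulay duration:
  t   CF        PV=CF/(1+0.012)^t    t·PV
  1        26.25        25.9387        25.9387
  2        26.25        25.6312        51.2623
  3        26.25        25.3272        75.9817
  4        26.25        25.0269       100.1076
  5        26.25        24.7301       123.6507
  6     1,026.25       955.3667     5,732.2001
  Σ                  1,082.0209     6,109.1413
P = 1,082.0209; Macaulay duration = 6,109.1413 / 1,082.0209 = 5.64605 half-year periods = 2.82302 years.
Modified duration = D_Mac / (1 + y) = 2.82302 / 1.012 = 2.78955 years.

2.79 years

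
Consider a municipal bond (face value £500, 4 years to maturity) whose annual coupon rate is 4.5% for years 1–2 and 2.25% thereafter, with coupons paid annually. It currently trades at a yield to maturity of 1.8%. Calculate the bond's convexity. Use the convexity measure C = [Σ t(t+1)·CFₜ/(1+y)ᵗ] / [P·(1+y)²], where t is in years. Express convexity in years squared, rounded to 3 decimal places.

With y = 0.018:
  t   CF        PV=CF/(1+0.018)^t    t·PV        t(t+1)·PV
  1        22.50        22.1022        22.1022          44.2043
  2        22.50        21.7114        43.4227         130.2681
  3        11.25        10.6637        31.9912         127.9648
  4       511.25       476.0386     1,904.1546       9,520.7729
  Σ                    530.5159     2,001.6706       9,823.2101
P = 530.5159.
Convexity = Σ t(t+1)·PV / [P·(1+y)²] = 9,823.2101 / (530.5159 × 1.036324) = 17.86732.

17.867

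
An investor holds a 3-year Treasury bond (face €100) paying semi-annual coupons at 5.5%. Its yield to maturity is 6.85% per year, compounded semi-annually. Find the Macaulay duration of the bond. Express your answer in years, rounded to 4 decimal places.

Periodic yield y = 0.03425. Discount each cash flow and weight by its period:
  t   CF        PV=CF/(1+0.03425)^t    t·PV
  1         2.75         2.6589         2.6589
  2         2.75         2.5709         5.1418
  3         2.75         2.4857         7.4572
  4         2.75         2.4034         9.6137
  5         2.75         2.3238        11.6192
  6       102.75        83.9515       503.7092
  Σ                     96.3943       540.2000
Price P = Σ PV = 96.3943.
Macaulay duration = Σ(t·PV) / P = 540.2000 / 96.3943 = 5.60406 half-year periods.
In years: 5.60406 / 2 = 2.80203 years.

2.8020 years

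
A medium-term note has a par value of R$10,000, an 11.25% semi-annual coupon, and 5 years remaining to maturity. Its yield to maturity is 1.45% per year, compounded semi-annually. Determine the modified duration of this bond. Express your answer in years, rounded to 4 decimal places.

Periodic yield y = 0.00725. First find Macaulay duration:
  t   CF        PV=CF/(1+0.00725)^t    t·PV
  1       562.50       558.4512       558.4512
  2       562.50       554.4316     1,108.8632
  3       562.50       550.4409     1,651.3227
  4       562.50       546.4789     2,185.9157
  5       562.50       542.5455     2,712.7274
  6       562.50       538.6403     3,231.8420
  7       562.50       534.7633     3,743.3431
  8       562.50       530.9142     4,247.3134
  9       562.50       527.0927     4,743.8347
  10   10,562.50     9,826.3892    98,263.8920
  Σ                 14,710.1479   122,447.5054
P = 14,710.1479; Macaulay duration = 122,447.5054 / 14,710.1479 = 8.32402 half-year periods = 4.16201 years.
Modified duration = D_Mac / (1 + y) = 4.16201 / 1.00725 = 4.13205 years.

4.1321 years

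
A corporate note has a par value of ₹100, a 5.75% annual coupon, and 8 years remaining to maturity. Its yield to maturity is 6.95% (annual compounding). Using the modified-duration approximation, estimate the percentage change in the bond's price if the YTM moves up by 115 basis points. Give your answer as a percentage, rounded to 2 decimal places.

-7.07%

Periodic yield y = 0.0695. Modified duration first:
  t   CF        PV=CF/(1+0.0695)^t    t·PV
  1         5.75         5.3763         5.3763
  2         5.75         5.0270        10.0539
  3         5.75         4.7003        14.1009
  4         5.75         4.3949        17.5794
  5         5.75         4.1093        20.5463
  6         5.75         3.8422        23.0534
  7         5.75         3.5925        25.1478
  8       105.75        61.7780       494.2243
  Σ                     92.8205       610.0824
P = 92.8205; D_Mac = 6.57271 yrs; D_mod = 6.57271/(1+0.0695) = 6.14559 yrs.
ΔP/P ≈ -D_mod · Δy = -6.14559 × (+0.0115) = -0.070674 = -7.0674%.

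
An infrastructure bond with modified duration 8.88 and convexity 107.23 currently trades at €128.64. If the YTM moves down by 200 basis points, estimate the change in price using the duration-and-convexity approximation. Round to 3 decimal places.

+€25.605

Duration effect: -D_mod·Δy = -8.88 × (-0.02) = +0.177600
Convexity effect: ½·C·(Δy)² = 0.5 × 107.23 × (-0.02)² = +0.0214460
ΔP/P ≈ +0.177600 + 0.0214460 = +0.199046
ΔP ≈ 128.64 × (+0.199046) = +25.60527744.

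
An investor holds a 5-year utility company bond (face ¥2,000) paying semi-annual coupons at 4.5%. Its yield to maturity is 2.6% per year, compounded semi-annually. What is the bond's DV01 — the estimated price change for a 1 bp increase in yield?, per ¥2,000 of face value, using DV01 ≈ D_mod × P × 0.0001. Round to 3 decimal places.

¥0.979

Periodic yield y = 0.013.
  t   CF        PV=CF/(1+0.013)^t    t·PV
  1        45.00        44.4225        44.4225
  2        45.00        43.8524        87.7049
  3        45.00        43.2897       129.8690
  4        45.00        42.7341       170.9365
  5        45.00        42.1857       210.9285
  6        45.00        41.6443       249.8660
  7        45.00        41.1099       287.7693
  8        45.00        40.5823       324.6586
  9        45.00        40.0615       360.5537
  10    2,045.00     1,797.2101    17,972.1013
  Σ                  2,177.0926    19,838.8103
P = 2,177.0926; D_Mac = 9.11252 half-year periods = 4.55626 yrs; D_mod = 4.49779 yrs.
DV01 ≈ 4.49779 × 2,177.0926 × 0.0001 = 0.979211.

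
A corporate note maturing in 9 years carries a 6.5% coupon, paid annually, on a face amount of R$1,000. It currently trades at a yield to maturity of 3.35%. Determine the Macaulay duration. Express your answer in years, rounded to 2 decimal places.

7.31 years

Periodic yield y = 0.0335. Discount each cash flow and weight by its year:
  t   CF        PV=CF/(1+0.0335)^t    t·PV
  1        65.00        62.8931        62.8931
  2        65.00        60.8545       121.7089
  3        65.00        58.8819       176.6457
  4        65.00        56.9733       227.8932
  5        65.00        55.1266       275.6328
  6        65.00        53.3397       320.0381
  7        65.00        51.6107       361.2751
  8        65.00        49.9378       399.5025
  9     1,065.00       791.6902     7,125.2120
  Σ                  1,241.3078     9,070.8015
Price P = Σ PV = 1,241.3078.
Macaulay duration = Σ(t·PV) / P = 9,070.8015 / 1,241.3078 = 7.30746 years.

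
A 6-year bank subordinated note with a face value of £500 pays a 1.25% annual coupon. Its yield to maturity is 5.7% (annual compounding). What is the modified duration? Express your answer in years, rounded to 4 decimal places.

Periodic yield y = 0.057. First find Macaulay duration:
  t   CF        PV=CF/(1+0.057)^t    t·PV
  1         6.25         5.9130         5.9130
  2         6.25         5.5941        11.1882
  3         6.25         5.2924        15.8773
  4         6.25         5.0070        20.0281
  5         6.25         4.7370        23.6851
  6       506.25       363.0071     2,178.0426
  Σ                    389.5506     2,254.7342
P = 389.5506; Macaulay duration = 2,254.7342 / 389.5506 = 5.78804 years.
Modified duration = D_Mac / (1 + y) = 5.78804 / 1.057 = 5.47591 years.

5.4759 years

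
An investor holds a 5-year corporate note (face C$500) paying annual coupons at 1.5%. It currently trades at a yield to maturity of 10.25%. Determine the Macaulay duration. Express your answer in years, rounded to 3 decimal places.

Periodic yield y = 0.1025. Discount each cash flow and weight by its year:
  t   CF        PV=CF/(1+0.1025)^t    t·PV
  1         7.50         6.8027         6.8027
  2         7.50         6.1703        12.3405
  3         7.50         5.5966        16.7898
  4         7.50         5.0763        20.3052
  5       507.50       311.5610     1,557.8049
  Σ                    335.2069     1,614.0432
Price P = Σ PV = 335.2069.
Macaulay duration = Σ(t·PV) / P = 1,614.0432 / 335.2069 = 4.81507 years.

4.815 years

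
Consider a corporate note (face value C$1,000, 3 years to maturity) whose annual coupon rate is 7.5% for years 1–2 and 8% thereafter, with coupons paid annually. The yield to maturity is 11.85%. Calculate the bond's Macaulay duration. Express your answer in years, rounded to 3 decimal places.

2.784 years

Periodic yield y = 0.1185. Discount each cash flow and weight by its year:
  t   CF        PV=CF/(1+0.1185)^t    t·PV
  1        75.00        67.0541        67.0541
  2        75.00        59.9500       119.9000
  3     1,080.00       771.8196     2,315.4587
  Σ                    898.8237     2,502.4128
Price P = Σ PV = 898.8237.
Macaulay duration = Σ(t·PV) / P = 2,502.4128 / 898.8237 = 2.78410 years.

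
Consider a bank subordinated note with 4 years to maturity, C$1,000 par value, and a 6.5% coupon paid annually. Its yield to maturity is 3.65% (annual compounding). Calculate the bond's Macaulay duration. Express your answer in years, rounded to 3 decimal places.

3.667 years

Periodic yield y = 0.0365. Discount each cash flow and weight by its year:
  t   CF        PV=CF/(1+0.0365)^t    t·PV
  1        65.00        62.7110        62.7110
  2        65.00        60.5027       121.0054
  3        65.00        58.3721       175.1163
  4     1,065.00       922.7252     3,690.9008
  Σ                  1,104.3111     4,049.7336
Price P = Σ PV = 1,104.3111.
Macaulay duration = Σ(t·PV) / P = 4,049.7336 / 1,104.3111 = 3.66720 years.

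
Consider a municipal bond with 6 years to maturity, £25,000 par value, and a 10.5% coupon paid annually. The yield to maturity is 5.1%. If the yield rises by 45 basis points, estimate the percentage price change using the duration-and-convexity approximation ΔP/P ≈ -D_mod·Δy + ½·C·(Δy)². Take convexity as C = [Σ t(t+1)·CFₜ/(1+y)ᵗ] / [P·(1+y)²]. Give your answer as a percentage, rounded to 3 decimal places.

-2.067%

With y = 0.051:
  t   CF        PV=CF/(1+0.051)^t    t·PV        t(t+1)·PV
  1     2,625.00     2,497.6213     2,497.6213       4,995.2426
  2     2,625.00     2,376.4237     4,752.8474      14,258.5422
  3     2,625.00     2,261.1072     6,783.3217      27,133.2868
  4     2,625.00     2,151.3865     8,605.5461      43,027.7304
  5     2,625.00     2,046.9900    10,234.9502      61,409.7009
  6    27,625.00    20,496.7966   122,980.7793     860,865.4554
  Σ                 31,830.3254   155,855.0660   1,011,689.9585
P = 31,830.3254; D_Mac = 4.89643 yrs; D_mod = 4.65883 yrs; C = 28.77405.
Duration effect: -4.65883 × (+0.0045) = -0.020965
Convexity effect: 0.5 × 28.77405 × (0.0045)² = +0.0002913
ΔP/P ≈ -0.020965 + 0.0002913 = -0.020673 = -2.0673%.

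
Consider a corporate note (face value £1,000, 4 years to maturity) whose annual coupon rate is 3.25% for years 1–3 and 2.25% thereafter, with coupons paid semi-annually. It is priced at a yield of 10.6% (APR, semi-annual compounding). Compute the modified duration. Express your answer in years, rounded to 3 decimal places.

3.556 years

Periodic yield y = 0.053. First find Macaulay duration:
  t   CF        PV=CF/(1+0.053)^t    t·PV
  1        16.25        15.4321        15.4321
  2        16.25        14.6554        29.3107
  3        16.25        13.9177        41.7532
  4        16.25        13.2172        52.8689
  5        16.25        12.5520        62.7598
  6        16.25        11.9202        71.5211
  7        11.25         7.8371        54.8595
  8     1,011.25       669.0084     5,352.0671
  Σ                    758.5400     5,680.5724
P = 758.5400; Macaulay duration = 5,680.5724 / 758.5400 = 7.48882 half-year periods = 3.74441 years.
Modified duration = D_Mac / (1 + y) = 3.74441 / 1.053 = 3.55595 years.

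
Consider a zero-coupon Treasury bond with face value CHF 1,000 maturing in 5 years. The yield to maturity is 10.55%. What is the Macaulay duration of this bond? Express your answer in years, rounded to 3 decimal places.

5.000 years

A zero-coupon bond has a single cash flow at maturity, so its Macaulay duration equals its maturity: 5 years.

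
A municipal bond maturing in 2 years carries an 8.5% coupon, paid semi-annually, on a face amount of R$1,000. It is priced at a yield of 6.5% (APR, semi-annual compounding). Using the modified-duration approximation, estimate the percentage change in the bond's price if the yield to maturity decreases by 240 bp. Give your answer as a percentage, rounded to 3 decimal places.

+4.378%

Periodic yield y = 0.0325. Modified duration first:
  t   CF        PV=CF/(1+0.0325)^t    t·PV
  1        42.50        41.1622        41.1622
  2        42.50        39.8666        79.7331
  3        42.50        38.6117       115.8351
  4     1,042.50       917.3094     3,669.2374
  Σ                  1,036.9498     3,905.9678
P = 1,036.9498; D_Mac = 3.76679 half-year periods = 1.88339 yrs; D_mod = 1.88339/(1+0.0325) = 1.82411 yrs.
ΔP/P ≈ -D_mod · Δy = -1.82411 × (-0.024) = +0.043779 = +4.3779%.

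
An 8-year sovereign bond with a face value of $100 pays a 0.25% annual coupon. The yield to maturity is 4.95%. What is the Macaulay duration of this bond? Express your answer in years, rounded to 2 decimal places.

Periodic yield y = 0.0495. Discount each cash flow and weight by its year:
  t   CF        PV=CF/(1+0.0495)^t    t·PV
  1         0.25         0.2382         0.2382
  2         0.25         0.2270         0.4539
  3         0.25         0.2163         0.6488
  4         0.25         0.2061         0.8243
  5         0.25         0.1963         0.9817
  6         0.25         0.1871         1.1225
  7         0.25         0.1783         1.2478
  8       100.25        68.1122       544.8975
  Σ                     69.5614       550.4149
Price P = Σ PV = 69.5614.
Macaulay duration = Σ(t·PV) / P = 550.4149 / 69.5614 = 7.91265 years.

7.91 years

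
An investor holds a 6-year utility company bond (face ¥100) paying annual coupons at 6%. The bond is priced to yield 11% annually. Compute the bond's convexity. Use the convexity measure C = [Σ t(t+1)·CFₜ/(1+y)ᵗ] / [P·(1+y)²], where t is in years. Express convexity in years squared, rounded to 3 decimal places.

27.368

With y = 0.11:
  t   CF        PV=CF/(1+0.11)^t    t·PV        t(t+1)·PV
  1         6.00         5.4054         5.4054          10.8108
  2         6.00         4.8697         9.7395          29.2184
  3         6.00         4.3871        13.1614          52.6458
  4         6.00         3.9524        15.8095          79.0477
  5         6.00         3.5607        17.8035         106.8212
  6       106.00        56.6719       340.0316       2,380.2210
  Σ                     78.8473       401.9510       2,658.7650
P = 78.8473.
Convexity = Σ t(t+1)·PV / [P·(1+y)²] = 2,658.7650 / (78.8473 × 1.232100) = 27.36825.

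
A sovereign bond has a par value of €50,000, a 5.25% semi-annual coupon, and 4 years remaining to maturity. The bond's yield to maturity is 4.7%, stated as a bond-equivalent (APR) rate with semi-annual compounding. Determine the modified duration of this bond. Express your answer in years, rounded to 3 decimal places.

3.580 years

Periodic yield y = 0.0235. First find Macaulay duration:
  t   CF        PV=CF/(1+0.0235)^t    t·PV
  1     1,312.50     1,282.3644     1,282.3644
  2     1,312.50     1,252.9208     2,505.8416
  3     1,312.50     1,224.1532     3,672.4596
  4     1,312.50     1,196.0461     4,784.1845
  5     1,312.50     1,168.5844     5,842.9219
  6     1,312.50     1,141.7532     6,850.5191
  7     1,312.50     1,115.5380     7,808.7663
  8    51,312.50    42,610.8697   340,886.9577
  Σ                 50,992.2299   373,634.0150
P = 50,992.2299; Macaulay duration = 373,634.0150 / 50,992.2299 = 7.32727 half-year periods = 3.66364 years.
Modified duration = D_Mac / (1 + y) = 3.66364 / 1.0235 = 3.57952 years.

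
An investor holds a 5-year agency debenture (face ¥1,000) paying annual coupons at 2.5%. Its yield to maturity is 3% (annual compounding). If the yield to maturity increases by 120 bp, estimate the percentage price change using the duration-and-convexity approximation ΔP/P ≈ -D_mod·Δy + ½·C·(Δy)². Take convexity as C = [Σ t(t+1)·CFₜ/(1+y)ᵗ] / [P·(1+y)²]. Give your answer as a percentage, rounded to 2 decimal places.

With y = 0.03:
  t   CF        PV=CF/(1+0.03)^t    t·PV        t(t+1)·PV
  1        25.00        24.2718        24.2718          48.5437
  2        25.00        23.5649        47.1298         141.3894
  3        25.00        22.8785        68.6356         274.5425
  4        25.00        22.2122        88.8487         444.2435
  5     1,025.00       884.1740     4,420.8700      26,525.2201
  Σ                    977.1015     4,649.7560      27,433.9392
P = 977.1015; D_Mac = 4.75872 yrs; D_mod = 4.62012 yrs; C = 26.46513.
Duration effect: -4.62012 × (+0.012) = -0.055441
Convexity effect: 0.5 × 26.46513 × (0.012)² = +0.0019055
ΔP/P ≈ -0.055441 + 0.0019055 = -0.053536 = -5.3536%.

-5.35%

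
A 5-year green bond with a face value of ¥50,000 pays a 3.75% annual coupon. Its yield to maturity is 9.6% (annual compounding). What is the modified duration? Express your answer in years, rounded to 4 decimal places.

Periodic yield y = 0.096. First find Macaulay duration:
  t   CF        PV=CF/(1+0.096)^t    t·PV
  1     1,875.00     1,710.7664     1,710.7664
  2     1,875.00     1,560.9183     3,121.8365
  3     1,875.00     1,424.1955     4,272.5865
  4     1,875.00     1,299.4485     5,197.7938
  5    51,875.00    32,802.3788   164,011.8938
  Σ                 38,797.7074   178,314.8771
P = 38,797.7074; Macaulay duration = 178,314.8771 / 38,797.7074 = 4.59602 years.
Modified duration = D_Mac / (1 + y) = 4.59602 / 1.096 = 4.19345 years.

4.1934 years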